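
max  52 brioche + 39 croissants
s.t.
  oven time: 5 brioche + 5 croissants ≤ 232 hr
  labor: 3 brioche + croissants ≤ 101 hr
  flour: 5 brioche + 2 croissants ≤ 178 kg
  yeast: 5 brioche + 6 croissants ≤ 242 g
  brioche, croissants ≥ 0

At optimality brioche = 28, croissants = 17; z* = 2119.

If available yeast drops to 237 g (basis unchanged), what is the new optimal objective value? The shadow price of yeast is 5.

Δb = -5, so new z* = 2119 + (5)·(-5) = 2119 − 25 = 2094.

2094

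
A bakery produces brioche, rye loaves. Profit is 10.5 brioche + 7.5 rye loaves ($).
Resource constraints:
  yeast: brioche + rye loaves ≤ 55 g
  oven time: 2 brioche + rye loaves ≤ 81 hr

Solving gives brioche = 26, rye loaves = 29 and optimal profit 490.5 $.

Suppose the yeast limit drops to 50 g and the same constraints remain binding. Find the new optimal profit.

468

Both yeast and oven time are binding at x*.
From A_Bᵀ y = c: 1·y_yeast + 2·y_oven time = 10.5; 1·y_yeast + 1·y_oven time = 7.5.
Solving: y_yeast = 4.5, y_oven time = 3.
Δz = y_yeast·Δb = 4.5 × (-5) = -22.5, so new z* = 490.5 − 22.5 = 468.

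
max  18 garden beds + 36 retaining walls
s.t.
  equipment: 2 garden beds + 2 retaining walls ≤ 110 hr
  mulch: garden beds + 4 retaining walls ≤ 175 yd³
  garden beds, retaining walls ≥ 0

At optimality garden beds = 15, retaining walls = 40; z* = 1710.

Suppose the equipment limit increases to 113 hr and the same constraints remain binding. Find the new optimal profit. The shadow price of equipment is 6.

Δb = 3, so new z* = 1710 + (6)·(3) = 1710 + 18 = 1728.

1728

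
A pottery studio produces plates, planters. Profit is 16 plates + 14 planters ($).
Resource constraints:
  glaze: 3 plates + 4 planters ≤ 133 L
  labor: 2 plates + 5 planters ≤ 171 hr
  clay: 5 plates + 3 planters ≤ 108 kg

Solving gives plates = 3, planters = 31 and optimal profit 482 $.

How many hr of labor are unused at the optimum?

10

labor used = 2·3 + 5·31 = 161; slack = 171 − 161 = 10.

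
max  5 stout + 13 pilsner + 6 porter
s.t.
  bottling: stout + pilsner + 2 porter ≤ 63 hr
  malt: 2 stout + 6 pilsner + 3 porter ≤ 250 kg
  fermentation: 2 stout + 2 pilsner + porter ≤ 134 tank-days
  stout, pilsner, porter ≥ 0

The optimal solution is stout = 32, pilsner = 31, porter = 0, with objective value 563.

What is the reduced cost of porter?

-2

At the optimum: bottling uses 63 of 63 (binding); malt uses 250 of 250 (binding); fermentation uses 126 of 134 (slack = 8).
Since fermentation is not tight, its dual is 0.
From A_Bᵀ y = c: 1·y_bottling + 2·y_malt = 5; 1·y_bottling + 6·y_malt = 13.
→ y_bottling = 1 and y_malt = 2.
Reduced cost of porter: c₃ − yᵀa₃ = 6 − (1·2 + 2·3) = 6 − 8 = -2.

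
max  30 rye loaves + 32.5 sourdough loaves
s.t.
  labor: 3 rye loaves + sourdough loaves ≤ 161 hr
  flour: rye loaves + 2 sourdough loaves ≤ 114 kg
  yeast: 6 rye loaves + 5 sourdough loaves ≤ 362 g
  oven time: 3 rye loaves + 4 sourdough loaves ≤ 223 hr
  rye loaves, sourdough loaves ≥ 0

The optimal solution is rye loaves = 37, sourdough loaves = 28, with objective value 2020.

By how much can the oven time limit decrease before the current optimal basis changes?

22

Binding constraints: yeast, oven time. The basis is B = [[6,5],[3,4]] with det 9.
Per unit decrease in oven time, x* moves by d = (0.5556, -0.6667).
The basis stays optimal until labor becomes binding; allowable decrease = 22 hr.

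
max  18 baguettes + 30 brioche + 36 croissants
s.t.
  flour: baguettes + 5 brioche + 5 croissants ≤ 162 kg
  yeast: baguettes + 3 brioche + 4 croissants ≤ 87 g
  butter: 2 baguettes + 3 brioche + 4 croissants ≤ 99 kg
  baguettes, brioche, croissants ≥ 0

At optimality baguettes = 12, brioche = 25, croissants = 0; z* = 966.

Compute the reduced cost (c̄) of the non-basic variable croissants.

-4

Check each constraint at x*: flour 137/162 (slack 25); yeast 87/87 (tight); butter 99/99 (tight).
Since flour is not tight, its dual is 0.
Dual feasibility on the basic columns requires 1·y_yeast + 2·y_butter = 18, 3·y_yeast + 3·y_butter = 30.
This yields shadow prices y_yeast = 2, y_butter = 8.
Reduced cost of croissants: c₃ − yᵀa₃ = 36 − (2·4 + 8·4) = 36 − 40 = -4.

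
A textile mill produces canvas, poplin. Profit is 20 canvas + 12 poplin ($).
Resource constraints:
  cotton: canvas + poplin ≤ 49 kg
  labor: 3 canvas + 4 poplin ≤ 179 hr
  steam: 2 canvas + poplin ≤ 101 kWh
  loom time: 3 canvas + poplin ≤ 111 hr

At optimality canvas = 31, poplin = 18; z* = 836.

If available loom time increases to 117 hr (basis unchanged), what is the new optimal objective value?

860

Check each constraint at x*: cotton 49/49 (tight); labor 165/179 (slack 14); steam 80/101 (slack 21); loom time 111/111 (tight).
Slack constraints have shadow price 0 (complementary slackness).
From A_Bᵀ y = c: 1·y_cotton + 3·y_loom time = 20; 1·y_cotton + 1·y_loom time = 12.
→ y_cotton = 8 and y_loom time = 4.
Δz = y_loom time·Δb = 4 × (6) = 24, so new z* = 836 + 24 = 860.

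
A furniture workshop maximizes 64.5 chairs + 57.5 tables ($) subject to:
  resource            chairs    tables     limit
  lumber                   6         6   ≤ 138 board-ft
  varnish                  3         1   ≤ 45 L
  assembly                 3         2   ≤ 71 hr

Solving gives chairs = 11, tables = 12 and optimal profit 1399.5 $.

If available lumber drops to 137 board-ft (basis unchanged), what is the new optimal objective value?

1390.5

At the optimum: lumber uses 138 of 138 (binding); varnish uses 45 of 45 (binding); assembly uses 57 of 71 (slack = 14).
Slack constraints have shadow price 0 (complementary slackness).
The binding rows give the dual system: 6·y_lumber + 3·y_varnish = 64.5 and 6·y_lumber + 1·y_varnish = 57.5.
→ y_lumber = 9 and y_varnish = 3.5.
Δz = y_lumber·Δb = 9 × (-1) = -9, so new z* = 1399.5 − 9 = 1390.5.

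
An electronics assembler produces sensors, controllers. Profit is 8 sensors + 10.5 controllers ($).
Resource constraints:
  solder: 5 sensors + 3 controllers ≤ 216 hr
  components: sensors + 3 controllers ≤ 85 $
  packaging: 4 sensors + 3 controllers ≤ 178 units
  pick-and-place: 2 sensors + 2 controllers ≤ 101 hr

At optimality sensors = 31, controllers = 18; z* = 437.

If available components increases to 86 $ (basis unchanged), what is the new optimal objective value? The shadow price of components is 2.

Δb = 1, so new z* = 437 + (2)·(1) = 437 + 2 = 439.

439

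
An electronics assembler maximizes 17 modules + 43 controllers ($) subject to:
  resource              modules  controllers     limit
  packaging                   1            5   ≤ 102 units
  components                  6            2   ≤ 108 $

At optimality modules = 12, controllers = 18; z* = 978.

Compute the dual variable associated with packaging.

8

Check each constraint at x*: packaging 102/102 (tight); components 108/108 (tight).
Dual feasibility on the basic columns requires 1·y_packaging + 6·y_components = 17, 5·y_packaging + 2·y_components = 43.
Solving: y_packaging = 8, y_components = 1.5.
Shadow price of packaging = 8.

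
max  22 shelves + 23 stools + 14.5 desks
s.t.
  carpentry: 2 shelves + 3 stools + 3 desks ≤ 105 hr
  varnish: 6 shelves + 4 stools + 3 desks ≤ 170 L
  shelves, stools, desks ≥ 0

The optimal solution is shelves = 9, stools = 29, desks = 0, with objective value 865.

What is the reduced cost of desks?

-6.5

Check each constraint at x*: carpentry 105/105 (tight); varnish 170/170 (tight).
The binding rows give the dual system: 2·y_carpentry + 6·y_varnish = 22 and 3·y_carpentry + 4·y_varnish = 23.
This yields shadow prices y_carpentry = 5, y_varnish = 2.
Reduced cost of desks: c₃ − yᵀa₃ = 14.5 − (5·3 + 2·3) = 14.5 − 21 = -6.5.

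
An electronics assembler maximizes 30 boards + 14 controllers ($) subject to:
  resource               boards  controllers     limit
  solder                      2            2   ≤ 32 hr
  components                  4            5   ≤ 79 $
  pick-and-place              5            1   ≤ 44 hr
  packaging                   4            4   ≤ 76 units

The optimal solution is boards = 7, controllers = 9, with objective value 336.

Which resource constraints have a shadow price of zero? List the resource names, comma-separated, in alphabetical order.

solder: 32/32 (binding)
components: 73/79 (slack 6)
pick-and-place: 44/44 (binding)
packaging: 64/76 (slack 12)
By complementary slackness, a constraint with positive slack has shadow price 0 → components, packaging.

components, packaging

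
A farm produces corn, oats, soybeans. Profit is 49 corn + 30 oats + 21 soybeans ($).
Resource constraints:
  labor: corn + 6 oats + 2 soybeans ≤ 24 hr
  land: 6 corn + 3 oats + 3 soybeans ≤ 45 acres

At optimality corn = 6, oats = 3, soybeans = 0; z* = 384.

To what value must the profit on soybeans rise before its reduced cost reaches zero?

Check each constraint at x*: labor 24/24 (tight); land 45/45 (tight).
From A_Bᵀ y = c: 1·y_labor + 6·y_land = 49; 6·y_labor + 3·y_land = 30.
This yields shadow prices y_labor = 1, y_land = 8.
soybeans enters the basis when its profit ≥ yᵀa₃ = 1·2 + 8·3 = 26.

26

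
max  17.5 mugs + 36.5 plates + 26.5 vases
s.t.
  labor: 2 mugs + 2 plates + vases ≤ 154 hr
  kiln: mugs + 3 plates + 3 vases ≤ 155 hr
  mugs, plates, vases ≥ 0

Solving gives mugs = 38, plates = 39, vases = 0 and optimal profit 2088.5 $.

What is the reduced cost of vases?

At the optimum: labor uses 154 of 154 (binding); kiln uses 155 of 155 (binding).
From A_Bᵀ y = c: 2·y_labor + 1·y_kiln = 17.5; 2·y_labor + 3·y_kiln = 36.5.
→ y_labor = 4 and y_kiln = 9.5.
Reduced cost of vases: c₃ − yᵀa₃ = 26.5 − (4·1 + 9.5·3) = 26.5 − 32.5 = -6.

-6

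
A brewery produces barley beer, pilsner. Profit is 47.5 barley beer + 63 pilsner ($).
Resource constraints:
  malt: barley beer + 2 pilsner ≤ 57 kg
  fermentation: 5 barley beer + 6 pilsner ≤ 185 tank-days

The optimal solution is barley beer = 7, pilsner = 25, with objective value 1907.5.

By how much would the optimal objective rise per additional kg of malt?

Both malt and fermentation are binding at x*.
From A_Bᵀ y = c: 1·y_malt + 5·y_fermentation = 47.5; 2·y_malt + 6·y_fermentation = 63.
→ y_malt = 7.5 and y_fermentation = 8.
Shadow price of malt = 7.5.

7.5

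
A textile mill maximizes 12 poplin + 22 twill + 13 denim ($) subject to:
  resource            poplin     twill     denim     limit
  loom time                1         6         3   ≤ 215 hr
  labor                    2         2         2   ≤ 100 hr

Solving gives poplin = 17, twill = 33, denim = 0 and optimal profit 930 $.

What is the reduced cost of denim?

At the optimum: loom time uses 215 of 215 (binding); labor uses 100 of 100 (binding).
The binding rows give the dual system: 1·y_loom time + 2·y_labor = 12 and 6·y_loom time + 2·y_labor = 22.
→ y_loom time = 2 and y_labor = 5.
Reduced cost of denim: c₃ − yᵀa₃ = 13 − (2·3 + 5·2) = 13 − 16 = -3.

-3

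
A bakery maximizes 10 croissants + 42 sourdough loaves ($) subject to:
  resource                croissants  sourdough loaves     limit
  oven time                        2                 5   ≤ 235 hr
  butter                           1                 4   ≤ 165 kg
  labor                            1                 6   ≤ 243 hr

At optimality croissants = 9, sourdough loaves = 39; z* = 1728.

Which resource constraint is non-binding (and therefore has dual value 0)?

oven time: 213/235 (slack 22)
butter: 165/165 (binding)
labor: 243/243 (binding)
By complementary slackness, a constraint with positive slack has shadow price 0 → oven time.

oven time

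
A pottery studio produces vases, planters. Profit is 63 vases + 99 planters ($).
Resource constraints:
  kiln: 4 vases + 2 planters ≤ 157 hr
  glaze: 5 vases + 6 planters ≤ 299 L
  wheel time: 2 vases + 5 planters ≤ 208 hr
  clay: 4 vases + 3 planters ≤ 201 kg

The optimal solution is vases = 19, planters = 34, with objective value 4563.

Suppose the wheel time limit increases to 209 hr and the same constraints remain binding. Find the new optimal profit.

Binding: glaze and wheel time. Non-binding: kiln (13 unused), clay (23 unused).
Slack constraints have shadow price 0 (complementary slackness).
The binding rows give the dual system: 5·y_glaze + 2·y_wheel time = 63 and 6·y_glaze + 5·y_wheel time = 99.
This yields shadow prices y_glaze = 9, y_wheel time = 9.
Δz = y_wheel time·Δb = 9 × (1) = 9, so new z* = 4563 + 9 = 4572.

4572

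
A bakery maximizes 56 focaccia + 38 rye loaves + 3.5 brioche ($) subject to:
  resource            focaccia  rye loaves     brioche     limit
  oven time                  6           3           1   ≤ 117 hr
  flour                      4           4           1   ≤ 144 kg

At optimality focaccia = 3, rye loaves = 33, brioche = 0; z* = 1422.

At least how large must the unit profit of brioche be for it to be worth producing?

11

Check each constraint at x*: oven time 117/117 (tight); flour 144/144 (tight).
From A_Bᵀ y = c: 6·y_oven time + 4·y_flour = 56; 3·y_oven time + 4·y_flour = 38.
→ y_oven time = 6 and y_flour = 5.
brioche enters the basis when its profit ≥ yᵀa₃ = 6·1 + 5·1 = 11.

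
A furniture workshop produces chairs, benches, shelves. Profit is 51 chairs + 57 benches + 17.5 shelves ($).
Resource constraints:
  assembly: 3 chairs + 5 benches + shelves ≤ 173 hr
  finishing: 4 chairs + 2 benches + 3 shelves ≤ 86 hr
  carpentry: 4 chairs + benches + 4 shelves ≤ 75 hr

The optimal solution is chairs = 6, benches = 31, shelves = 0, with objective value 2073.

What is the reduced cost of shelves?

-9.5

Check each constraint at x*: assembly 173/173 (tight); finishing 86/86 (tight); carpentry 55/75 (slack 20).
Since carpentry is not tight, its dual is 0.
The binding rows give the dual system: 3·y_assembly + 4·y_finishing = 51 and 5·y_assembly + 2·y_finishing = 57.
This yields shadow prices y_assembly = 9, y_finishing = 6.
Reduced cost of shelves: c₃ − yᵀa₃ = 17.5 − (9·1 + 6·3) = 17.5 − 27 = -9.5.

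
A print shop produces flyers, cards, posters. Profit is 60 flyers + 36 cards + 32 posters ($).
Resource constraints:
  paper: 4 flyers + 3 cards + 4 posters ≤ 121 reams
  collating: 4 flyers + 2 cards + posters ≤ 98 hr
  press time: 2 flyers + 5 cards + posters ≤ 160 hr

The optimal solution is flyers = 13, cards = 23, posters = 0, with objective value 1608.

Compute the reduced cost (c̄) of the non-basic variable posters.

Binding: paper and collating. Non-binding: press time (19 unused).
Since press time is not tight, its dual is 0.
From A_Bᵀ y = c: 4·y_paper + 4·y_collating = 60; 3·y_paper + 2·y_collating = 36.
→ y_paper = 6 and y_collating = 9.
Reduced cost of posters: c₃ − yᵀa₃ = 32 − (6·4 + 9·1) = 32 − 33 = -1.

-1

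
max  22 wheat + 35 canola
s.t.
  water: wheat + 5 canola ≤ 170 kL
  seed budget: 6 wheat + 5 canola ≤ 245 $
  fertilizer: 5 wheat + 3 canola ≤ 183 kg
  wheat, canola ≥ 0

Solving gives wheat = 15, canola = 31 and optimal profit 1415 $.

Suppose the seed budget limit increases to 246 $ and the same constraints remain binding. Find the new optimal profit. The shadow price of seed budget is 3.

Δb = 1, so new z* = 1415 + (3)·(1) = 1415 + 3 = 1418.

1418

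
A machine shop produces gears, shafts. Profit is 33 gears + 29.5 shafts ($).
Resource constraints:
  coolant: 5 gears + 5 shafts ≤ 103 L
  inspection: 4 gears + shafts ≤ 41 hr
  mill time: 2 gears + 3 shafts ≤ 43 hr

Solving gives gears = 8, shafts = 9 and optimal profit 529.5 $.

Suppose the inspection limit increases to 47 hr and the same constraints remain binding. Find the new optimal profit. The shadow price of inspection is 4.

Δb = 6, so new z* = 529.5 + (4)·(6) = 529.5 + 24 = 553.5.

553.5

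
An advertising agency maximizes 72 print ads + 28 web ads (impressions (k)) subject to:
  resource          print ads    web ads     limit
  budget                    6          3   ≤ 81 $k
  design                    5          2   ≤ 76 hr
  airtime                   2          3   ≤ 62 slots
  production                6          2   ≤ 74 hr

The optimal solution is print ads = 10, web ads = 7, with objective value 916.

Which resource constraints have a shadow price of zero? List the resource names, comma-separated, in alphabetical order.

budget: 81/81 (binding)
design: 64/76 (slack 12)
airtime: 41/62 (slack 21)
production: 74/74 (binding)
By complementary slackness, a constraint with positive slack has shadow price 0 → airtime, design.

airtime, design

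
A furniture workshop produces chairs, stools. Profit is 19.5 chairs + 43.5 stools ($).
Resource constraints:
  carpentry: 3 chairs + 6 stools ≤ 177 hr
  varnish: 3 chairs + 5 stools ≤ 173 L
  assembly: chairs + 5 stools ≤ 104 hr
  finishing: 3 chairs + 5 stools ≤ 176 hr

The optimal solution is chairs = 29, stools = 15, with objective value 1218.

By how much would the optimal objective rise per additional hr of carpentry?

Binding: carpentry and assembly. Non-binding: varnish (11 unused), finishing (14 unused).
Slack constraints have shadow price 0 (complementary slackness).
From A_Bᵀ y = c: 3·y_carpentry + 1·y_assembly = 19.5; 6·y_carpentry + 5·y_assembly = 43.5.
Solving: y_carpentry = 6, y_assembly = 1.5.
Shadow price of carpentry = 6.

6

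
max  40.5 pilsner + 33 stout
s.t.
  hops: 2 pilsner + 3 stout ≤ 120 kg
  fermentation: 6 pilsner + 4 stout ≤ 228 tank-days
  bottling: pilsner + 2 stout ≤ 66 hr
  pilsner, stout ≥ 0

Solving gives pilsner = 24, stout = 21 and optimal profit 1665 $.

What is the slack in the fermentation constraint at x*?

0

fermentation used = 6·24 + 4·21 = 228; slack = 228 − 228 = 0.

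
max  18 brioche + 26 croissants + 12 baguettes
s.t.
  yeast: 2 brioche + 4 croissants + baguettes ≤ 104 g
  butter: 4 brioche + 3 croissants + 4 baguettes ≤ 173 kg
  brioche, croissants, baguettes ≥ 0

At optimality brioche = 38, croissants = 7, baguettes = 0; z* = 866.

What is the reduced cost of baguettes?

Both yeast and butter are binding at x*.
Dual feasibility on the basic columns requires 2·y_yeast + 4·y_butter = 18, 4·y_yeast + 3·y_butter = 26.
This yields shadow prices y_yeast = 5, y_butter = 2.
Reduced cost of baguettes: c₃ − yᵀa₃ = 12 − (5·1 + 2·4) = 12 − 13 = -1.

-1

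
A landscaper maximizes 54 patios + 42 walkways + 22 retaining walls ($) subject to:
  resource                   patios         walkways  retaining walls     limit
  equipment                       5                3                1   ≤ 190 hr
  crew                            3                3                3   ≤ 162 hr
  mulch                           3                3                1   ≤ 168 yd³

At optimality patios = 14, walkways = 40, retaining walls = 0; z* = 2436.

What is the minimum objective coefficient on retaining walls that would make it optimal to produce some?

At the optimum: equipment uses 190 of 190 (binding); crew uses 162 of 162 (binding); mulch uses 162 of 168 (slack = 6).
Since mulch is not tight, its dual is 0.
The binding rows give the dual system: 5·y_equipment + 3·y_crew = 54 and 3·y_equipment + 3·y_crew = 42.
→ y_equipment = 6 and y_crew = 8.
retaining walls enters the basis when its profit ≥ yᵀa₃ = 6·1 + 8·3 = 30.

30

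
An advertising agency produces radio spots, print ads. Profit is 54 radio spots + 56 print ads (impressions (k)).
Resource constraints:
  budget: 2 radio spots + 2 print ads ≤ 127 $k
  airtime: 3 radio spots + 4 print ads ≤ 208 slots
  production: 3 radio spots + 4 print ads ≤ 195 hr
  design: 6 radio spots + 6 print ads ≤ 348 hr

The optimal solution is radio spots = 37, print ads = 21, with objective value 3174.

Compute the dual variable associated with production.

2

At the optimum: budget uses 116 of 127 (slack = 11); airtime uses 195 of 208 (slack = 13); production uses 195 of 195 (binding); design uses 348 of 348 (binding).
By complementary slackness, y = 0 for the non-binding constraints.
The binding rows give the dual system: 3·y_production + 6·y_design = 54 and 4·y_production + 6·y_design = 56.
→ y_production = 2 and y_design = 8.
Shadow price of production = 2.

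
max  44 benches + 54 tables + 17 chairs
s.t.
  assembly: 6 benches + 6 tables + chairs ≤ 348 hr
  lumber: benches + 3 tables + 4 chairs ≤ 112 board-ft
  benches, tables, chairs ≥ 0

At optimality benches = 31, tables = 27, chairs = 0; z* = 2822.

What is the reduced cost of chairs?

-9.5

Both assembly and lumber are binding at x*.
Dual feasibility on the basic columns requires 6·y_assembly + 1·y_lumber = 44, 6·y_assembly + 3·y_lumber = 54.
Solving: y_assembly = 6.5, y_lumber = 5.
Reduced cost of chairs: c₃ − yᵀa₃ = 17 − (6.5·1 + 5·4) = 17 − 26.5 = -9.5.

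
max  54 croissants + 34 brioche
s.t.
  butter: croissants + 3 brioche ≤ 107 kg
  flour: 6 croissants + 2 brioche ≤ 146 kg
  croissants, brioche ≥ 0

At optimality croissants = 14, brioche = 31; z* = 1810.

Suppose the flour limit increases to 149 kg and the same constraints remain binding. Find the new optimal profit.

1834

Both butter and flour are binding at x*.
The binding rows give the dual system: 1·y_butter + 6·y_flour = 54 and 3·y_butter + 2·y_flour = 34.
→ y_butter = 6 and y_flour = 8.
Δz = y_flour·Δb = 8 × (3) = 24, so new z* = 1810 + 24 = 1834.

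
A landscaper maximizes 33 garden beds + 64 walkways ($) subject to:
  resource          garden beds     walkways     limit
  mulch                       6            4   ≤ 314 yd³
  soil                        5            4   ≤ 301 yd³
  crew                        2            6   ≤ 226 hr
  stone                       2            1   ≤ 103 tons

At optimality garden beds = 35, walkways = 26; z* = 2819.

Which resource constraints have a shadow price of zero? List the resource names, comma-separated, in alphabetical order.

mulch: 314/314 (binding)
soil: 279/301 (slack 22)
crew: 226/226 (binding)
stone: 96/103 (slack 7)
By complementary slackness, a constraint with positive slack has shadow price 0 → soil, stone.

soil, stone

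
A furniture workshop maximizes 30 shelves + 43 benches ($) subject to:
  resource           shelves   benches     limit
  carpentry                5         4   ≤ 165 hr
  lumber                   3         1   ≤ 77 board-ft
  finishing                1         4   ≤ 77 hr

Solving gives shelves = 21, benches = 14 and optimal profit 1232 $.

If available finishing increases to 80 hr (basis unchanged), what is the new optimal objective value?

1259

Check each constraint at x*: carpentry 161/165 (slack 4); lumber 77/77 (tight); finishing 77/77 (tight).
Slack constraints have shadow price 0 (complementary slackness).
From A_Bᵀ y = c: 3·y_lumber + 1·y_finishing = 30; 1·y_lumber + 4·y_finishing = 43.
This yields shadow prices y_lumber = 7, y_finishing = 9.
Δz = y_finishing·Δb = 9 × (3) = 27, so new z* = 1232 + 27 = 1259.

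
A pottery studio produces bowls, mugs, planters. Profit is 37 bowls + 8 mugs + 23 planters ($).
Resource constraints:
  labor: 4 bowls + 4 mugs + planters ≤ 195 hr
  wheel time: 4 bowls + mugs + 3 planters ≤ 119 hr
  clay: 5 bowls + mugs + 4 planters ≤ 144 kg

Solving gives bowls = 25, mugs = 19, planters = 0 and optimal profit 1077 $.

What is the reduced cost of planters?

-6

At the optimum: labor uses 176 of 195 (slack = 19); wheel time uses 119 of 119 (binding); clay uses 144 of 144 (binding).
By complementary slackness, y = 0 for the non-binding constraint.
Dual feasibility on the basic columns requires 4·y_wheel time + 5·y_clay = 37, 1·y_wheel time + 1·y_clay = 8.
→ y_wheel time = 3 and y_clay = 5.
Reduced cost of planters: c₃ − yᵀa₃ = 23 − (3·3 + 5·4) = 23 − 29 = -6.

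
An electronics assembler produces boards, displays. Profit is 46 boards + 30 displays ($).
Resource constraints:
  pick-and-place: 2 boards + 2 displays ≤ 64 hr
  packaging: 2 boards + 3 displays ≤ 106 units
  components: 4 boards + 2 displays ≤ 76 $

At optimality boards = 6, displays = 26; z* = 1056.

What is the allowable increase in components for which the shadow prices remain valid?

52

Binding constraints: pick-and-place, components. The basis is B = [[2,2],[4,2]] with det -4.
Per unit increase in components, x* moves by d = (0.5, -0.5).
The basis stays optimal until displays reaches 0; allowable increase = 52 $.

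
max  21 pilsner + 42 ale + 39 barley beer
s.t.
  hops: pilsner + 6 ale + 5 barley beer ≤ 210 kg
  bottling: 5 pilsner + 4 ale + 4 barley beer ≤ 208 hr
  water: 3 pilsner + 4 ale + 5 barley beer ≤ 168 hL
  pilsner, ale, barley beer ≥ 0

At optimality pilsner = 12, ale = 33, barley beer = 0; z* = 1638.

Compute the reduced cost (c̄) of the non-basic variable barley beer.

-6

Check each constraint at x*: hops 210/210 (tight); bottling 192/208 (slack 16); water 168/168 (tight).
By complementary slackness, y = 0 for the non-binding constraint.
The binding rows give the dual system: 1·y_hops + 3·y_water = 21 and 6·y_hops + 4·y_water = 42.
Solving: y_hops = 3, y_water = 6.
Reduced cost of barley beer: c₃ − yᵀa₃ = 39 − (3·5 + 6·5) = 39 − 45 = -6.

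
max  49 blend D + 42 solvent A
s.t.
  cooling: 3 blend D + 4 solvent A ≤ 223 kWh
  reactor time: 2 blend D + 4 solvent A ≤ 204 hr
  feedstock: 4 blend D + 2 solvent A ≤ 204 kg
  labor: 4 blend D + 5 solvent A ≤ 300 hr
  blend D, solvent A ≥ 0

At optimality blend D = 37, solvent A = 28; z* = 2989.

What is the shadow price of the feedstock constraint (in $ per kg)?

7

Binding: cooling and feedstock. Non-binding: reactor time (18 unused), labor (12 unused).
By complementary slackness, y = 0 for the non-binding constraints.
From A_Bᵀ y = c: 3·y_cooling + 4·y_feedstock = 49; 4·y_cooling + 2·y_feedstock = 42.
→ y_cooling = 7 and y_feedstock = 7.
Shadow price of feedstock = 7.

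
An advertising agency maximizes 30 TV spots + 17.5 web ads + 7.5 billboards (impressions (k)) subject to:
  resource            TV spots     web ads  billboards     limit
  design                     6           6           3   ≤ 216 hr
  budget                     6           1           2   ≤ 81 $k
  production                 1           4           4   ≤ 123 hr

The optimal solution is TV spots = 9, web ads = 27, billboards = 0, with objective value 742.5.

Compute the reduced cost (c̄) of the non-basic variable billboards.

Check each constraint at x*: design 216/216 (tight); budget 81/81 (tight); production 117/123 (slack 6).
By complementary slackness, y = 0 for the non-binding constraint.
Dual feasibility on the basic columns requires 6·y_design + 6·y_budget = 30, 6·y_design + 1·y_budget = 17.5.
Solving: y_design = 2.5, y_budget = 2.5.
Reduced cost of billboards: c₃ − yᵀa₃ = 7.5 − (2.5·3 + 2.5·2) = 7.5 − 12.5 = -5.

-5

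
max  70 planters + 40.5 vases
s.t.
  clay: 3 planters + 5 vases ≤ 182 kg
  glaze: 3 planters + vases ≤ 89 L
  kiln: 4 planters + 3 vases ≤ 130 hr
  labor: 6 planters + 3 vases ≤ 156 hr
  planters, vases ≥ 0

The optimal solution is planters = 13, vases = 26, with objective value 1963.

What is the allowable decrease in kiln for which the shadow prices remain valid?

26

Binding constraints: kiln, labor. The basis is B = [[4,3],[6,3]] with det -6.
Per unit decrease in kiln, x* moves by d = (0.5, -1).
The basis stays optimal until vases reaches 0; allowable decrease = 26 hr.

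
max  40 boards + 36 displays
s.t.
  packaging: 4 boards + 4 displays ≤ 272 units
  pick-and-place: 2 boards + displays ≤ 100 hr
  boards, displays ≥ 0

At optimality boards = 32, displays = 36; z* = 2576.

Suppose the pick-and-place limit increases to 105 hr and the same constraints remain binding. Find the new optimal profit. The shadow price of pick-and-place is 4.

2596

Δb = 5, so new z* = 2576 + (4)·(5) = 2576 + 20 = 2596.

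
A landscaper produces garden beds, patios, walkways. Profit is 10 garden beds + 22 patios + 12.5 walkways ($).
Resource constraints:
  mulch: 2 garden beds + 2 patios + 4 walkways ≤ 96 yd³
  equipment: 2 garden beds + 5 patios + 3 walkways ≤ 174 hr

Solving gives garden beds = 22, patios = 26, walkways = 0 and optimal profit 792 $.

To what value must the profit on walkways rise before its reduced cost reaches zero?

Both mulch and equipment are binding at x*.
Dual feasibility on the basic columns requires 2·y_mulch + 2·y_equipment = 10, 2·y_mulch + 5·y_equipment = 22.
Solving: y_mulch = 1, y_equipment = 4.
walkways enters the basis when its profit ≥ yᵀa₃ = 1·4 + 4·3 = 16.

16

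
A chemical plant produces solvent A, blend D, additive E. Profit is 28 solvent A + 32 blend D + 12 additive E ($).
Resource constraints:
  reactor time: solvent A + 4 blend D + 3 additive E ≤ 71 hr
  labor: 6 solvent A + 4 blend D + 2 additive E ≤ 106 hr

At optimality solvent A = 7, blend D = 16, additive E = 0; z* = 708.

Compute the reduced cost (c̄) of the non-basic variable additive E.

-8

Both reactor time and labor are binding at x*.
The binding rows give the dual system: 1·y_reactor time + 6·y_labor = 28 and 4·y_reactor time + 4·y_labor = 32.
Solving: y_reactor time = 4, y_labor = 4.
Reduced cost of additive E: c₃ − yᵀa₃ = 12 − (4·3 + 4·2) = 12 − 20 = -8.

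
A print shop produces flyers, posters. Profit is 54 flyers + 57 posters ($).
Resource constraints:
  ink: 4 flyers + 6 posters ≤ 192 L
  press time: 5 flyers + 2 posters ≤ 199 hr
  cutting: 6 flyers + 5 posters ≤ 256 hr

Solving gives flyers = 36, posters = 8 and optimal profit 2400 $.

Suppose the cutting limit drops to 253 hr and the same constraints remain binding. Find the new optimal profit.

Check each constraint at x*: ink 192/192 (tight); press time 196/199 (slack 3); cutting 256/256 (tight).
Since press time is not tight, its dual is 0.
Dual feasibility on the basic columns requires 4·y_ink + 6·y_cutting = 54, 6·y_ink + 5·y_cutting = 57.
Solving: y_ink = 4.5, y_cutting = 6.
Δz = y_cutting·Δb = 6 × (-3) = -18, so new z* = 2400 − 18 = 2382.

2382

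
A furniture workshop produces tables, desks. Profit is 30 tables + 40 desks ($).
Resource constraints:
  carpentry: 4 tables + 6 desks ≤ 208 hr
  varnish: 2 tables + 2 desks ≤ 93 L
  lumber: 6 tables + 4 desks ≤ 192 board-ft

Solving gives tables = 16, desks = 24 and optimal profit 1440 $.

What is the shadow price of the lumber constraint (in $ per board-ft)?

1

Binding: carpentry and lumber. Non-binding: varnish (13 unused).
By complementary slackness, y = 0 for the non-binding constraint.
The binding rows give the dual system: 4·y_carpentry + 6·y_lumber = 30 and 6·y_carpentry + 4·y_lumber = 40.
This yields shadow prices y_carpentry = 6, y_lumber = 1.
Shadow price of lumber = 1.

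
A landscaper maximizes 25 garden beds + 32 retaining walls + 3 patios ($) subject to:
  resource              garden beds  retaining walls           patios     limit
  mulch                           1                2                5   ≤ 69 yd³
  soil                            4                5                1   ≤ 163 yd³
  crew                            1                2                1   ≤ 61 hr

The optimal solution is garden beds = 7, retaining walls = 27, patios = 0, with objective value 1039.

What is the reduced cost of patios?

-4

At the optimum: mulch uses 61 of 69 (slack = 8); soil uses 163 of 163 (binding); crew uses 61 of 61 (binding).
Since mulch is not tight, its dual is 0.
Dual feasibility on the basic columns requires 4·y_soil + 1·y_crew = 25, 5·y_soil + 2·y_crew = 32.
→ y_soil = 6 and y_crew = 1.
Reduced cost of patios: c₃ − yᵀa₃ = 3 − (6·1 + 1·1) = 3 − 7 = -4.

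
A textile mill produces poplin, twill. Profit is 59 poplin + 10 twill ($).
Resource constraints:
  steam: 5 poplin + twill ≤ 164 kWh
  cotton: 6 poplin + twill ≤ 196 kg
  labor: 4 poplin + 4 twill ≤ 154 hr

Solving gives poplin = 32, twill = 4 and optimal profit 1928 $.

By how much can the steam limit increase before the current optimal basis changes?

0.5

Binding constraints: steam, cotton. The basis is B = [[5,1],[6,1]] with det -1.
Per unit increase in steam, x* moves by d = (-1, 6).
The basis stays optimal until labor becomes binding; allowable increase = 0.5 kWh.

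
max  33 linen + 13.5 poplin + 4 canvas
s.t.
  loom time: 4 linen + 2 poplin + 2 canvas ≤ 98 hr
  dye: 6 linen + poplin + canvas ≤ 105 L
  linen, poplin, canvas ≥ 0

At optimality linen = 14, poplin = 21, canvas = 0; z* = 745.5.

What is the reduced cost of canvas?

At the optimum: loom time uses 98 of 98 (binding); dye uses 105 of 105 (binding).
From A_Bᵀ y = c: 4·y_loom time + 6·y_dye = 33; 2·y_loom time + 1·y_dye = 13.5.
This yields shadow prices y_loom time = 6, y_dye = 1.5.
Reduced cost of canvas: c₃ − yᵀa₃ = 4 − (6·2 + 1.5·1) = 4 − 13.5 = -9.5.

-9.5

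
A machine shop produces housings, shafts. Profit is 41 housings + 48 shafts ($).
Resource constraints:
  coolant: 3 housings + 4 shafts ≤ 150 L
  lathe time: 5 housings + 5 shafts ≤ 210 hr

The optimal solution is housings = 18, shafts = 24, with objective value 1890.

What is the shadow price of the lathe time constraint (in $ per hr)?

4

At the optimum: coolant uses 150 of 150 (binding); lathe time uses 210 of 210 (binding).
From A_Bᵀ y = c: 3·y_coolant + 5·y_lathe time = 41; 4·y_coolant + 5·y_lathe time = 48.
→ y_coolant = 7 and y_lathe time = 4.
Shadow price of lathe time = 4.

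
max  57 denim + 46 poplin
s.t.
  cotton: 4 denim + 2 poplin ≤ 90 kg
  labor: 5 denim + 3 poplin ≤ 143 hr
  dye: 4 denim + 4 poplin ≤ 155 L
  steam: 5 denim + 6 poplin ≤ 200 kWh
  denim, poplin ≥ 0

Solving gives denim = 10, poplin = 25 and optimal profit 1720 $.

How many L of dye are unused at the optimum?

15

dye used = 4·10 + 4·25 = 140; slack = 155 − 140 = 15.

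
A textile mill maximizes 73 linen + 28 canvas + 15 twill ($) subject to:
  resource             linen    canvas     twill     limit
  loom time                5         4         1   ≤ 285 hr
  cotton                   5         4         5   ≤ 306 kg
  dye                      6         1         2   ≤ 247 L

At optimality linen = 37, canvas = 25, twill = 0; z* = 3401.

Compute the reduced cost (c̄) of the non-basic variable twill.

-6

Check each constraint at x*: loom time 285/285 (tight); cotton 285/306 (slack 21); dye 247/247 (tight).
Since cotton is not tight, its dual is 0.
Dual feasibility on the basic columns requires 5·y_loom time + 6·y_dye = 73, 4·y_loom time + 1·y_dye = 28.
This yields shadow prices y_loom time = 5, y_dye = 8.
Reduced cost of twill: c₃ − yᵀa₃ = 15 − (5·1 + 8·2) = 15 − 21 = -6.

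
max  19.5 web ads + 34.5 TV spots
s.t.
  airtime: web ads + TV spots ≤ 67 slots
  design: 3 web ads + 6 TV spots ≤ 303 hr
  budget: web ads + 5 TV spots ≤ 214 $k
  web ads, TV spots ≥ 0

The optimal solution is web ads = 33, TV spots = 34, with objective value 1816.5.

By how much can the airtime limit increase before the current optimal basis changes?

34

Binding constraints: airtime, design. The basis is B = [[1,1],[3,6]] with det 3.
Per unit increase in airtime, x* moves by d = (2, -1).
The basis stays optimal until TV spots reaches 0; allowable increase = 34 slots.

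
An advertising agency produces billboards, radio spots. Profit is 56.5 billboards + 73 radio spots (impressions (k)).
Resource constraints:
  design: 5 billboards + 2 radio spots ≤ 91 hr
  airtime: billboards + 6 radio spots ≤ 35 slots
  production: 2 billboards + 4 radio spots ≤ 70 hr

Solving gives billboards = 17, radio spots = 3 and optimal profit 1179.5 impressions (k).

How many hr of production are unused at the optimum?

production used = 2·17 + 4·3 = 46; slack = 70 − 46 = 24.

24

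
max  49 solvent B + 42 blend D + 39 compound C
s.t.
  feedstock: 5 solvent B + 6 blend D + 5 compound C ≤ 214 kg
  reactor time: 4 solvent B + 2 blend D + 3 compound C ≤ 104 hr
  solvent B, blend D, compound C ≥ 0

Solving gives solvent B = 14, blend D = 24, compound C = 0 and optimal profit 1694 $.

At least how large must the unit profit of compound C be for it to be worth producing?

Both feedstock and reactor time are binding at x*.
From A_Bᵀ y = c: 5·y_feedstock + 4·y_reactor time = 49; 6·y_feedstock + 2·y_reactor time = 42.
→ y_feedstock = 5 and y_reactor time = 6.
compound C enters the basis when its profit ≥ yᵀa₃ = 5·5 + 6·3 = 43.

43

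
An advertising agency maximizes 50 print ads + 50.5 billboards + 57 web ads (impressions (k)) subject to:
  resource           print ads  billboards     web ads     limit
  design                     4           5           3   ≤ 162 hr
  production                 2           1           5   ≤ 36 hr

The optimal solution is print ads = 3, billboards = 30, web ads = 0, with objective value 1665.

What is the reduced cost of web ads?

-8.5

Check each constraint at x*: design 162/162 (tight); production 36/36 (tight).
The binding rows give the dual system: 4·y_design + 2·y_production = 50 and 5·y_design + 1·y_production = 50.5.
This yields shadow prices y_design = 8.5, y_production = 8.
Reduced cost of web ads: c₃ − yᵀa₃ = 57 − (8.5·3 + 8·5) = 57 − 65.5 = -8.5.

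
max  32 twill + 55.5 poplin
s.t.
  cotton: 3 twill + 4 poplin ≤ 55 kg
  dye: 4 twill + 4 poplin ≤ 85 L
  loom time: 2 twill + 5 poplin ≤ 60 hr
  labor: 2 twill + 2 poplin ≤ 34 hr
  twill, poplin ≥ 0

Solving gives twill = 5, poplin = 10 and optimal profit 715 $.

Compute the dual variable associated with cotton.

7

Binding: cotton and loom time. Non-binding: dye (25 unused), labor (4 unused).
By complementary slackness, y = 0 for the non-binding constraints.
Dual feasibility on the basic columns requires 3·y_cotton + 2·y_loom time = 32, 4·y_cotton + 5·y_loom time = 55.5.
This yields shadow prices y_cotton = 7, y_loom time = 5.5.
Shadow price of cotton = 7.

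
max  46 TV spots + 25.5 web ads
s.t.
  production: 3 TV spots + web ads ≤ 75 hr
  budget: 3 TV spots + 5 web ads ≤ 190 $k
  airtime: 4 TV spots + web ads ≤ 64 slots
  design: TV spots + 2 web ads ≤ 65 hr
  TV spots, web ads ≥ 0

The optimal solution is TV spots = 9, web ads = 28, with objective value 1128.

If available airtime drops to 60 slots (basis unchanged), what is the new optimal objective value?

1090

Check each constraint at x*: production 55/75 (slack 20); budget 167/190 (slack 23); airtime 64/64 (tight); design 65/65 (tight).
Since production, budget are not tight, their duals are 0.
The binding rows give the dual system: 4·y_airtime + 1·y_design = 46 and 1·y_airtime + 2·y_design = 25.5.
Solving: y_airtime = 9.5, y_design = 8.
Δz = y_airtime·Δb = 9.5 × (-4) = -38, so new z* = 1128 − 38 = 1090.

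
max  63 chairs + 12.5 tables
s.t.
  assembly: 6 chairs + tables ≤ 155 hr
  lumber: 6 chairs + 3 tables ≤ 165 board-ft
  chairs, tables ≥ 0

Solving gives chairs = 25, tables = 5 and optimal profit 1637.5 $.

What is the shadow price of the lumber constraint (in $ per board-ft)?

Both assembly and lumber are binding at x*.
The binding rows give the dual system: 6·y_assembly + 6·y_lumber = 63 and 1·y_assembly + 3·y_lumber = 12.5.
This yields shadow prices y_assembly = 9.5, y_lumber = 1.
Shadow price of lumber = 1.

1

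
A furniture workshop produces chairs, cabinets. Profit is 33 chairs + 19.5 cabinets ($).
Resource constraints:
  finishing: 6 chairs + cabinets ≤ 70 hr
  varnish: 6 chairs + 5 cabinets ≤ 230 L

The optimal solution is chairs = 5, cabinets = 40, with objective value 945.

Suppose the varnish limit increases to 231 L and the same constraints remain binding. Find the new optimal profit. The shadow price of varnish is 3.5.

948.5

Δb = 1, so new z* = 945 + (3.5)·(1) = 945 + 3.5 = 948.5.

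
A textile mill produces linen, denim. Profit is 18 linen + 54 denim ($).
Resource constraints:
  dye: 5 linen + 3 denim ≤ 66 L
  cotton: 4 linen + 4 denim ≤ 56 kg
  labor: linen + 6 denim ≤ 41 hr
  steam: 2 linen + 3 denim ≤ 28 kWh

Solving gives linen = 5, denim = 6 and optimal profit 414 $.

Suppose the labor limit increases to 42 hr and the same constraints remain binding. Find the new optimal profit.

Check each constraint at x*: dye 43/66 (slack 23); cotton 44/56 (slack 12); labor 41/41 (tight); steam 28/28 (tight).
Since dye, cotton are not tight, their duals are 0.
From A_Bᵀ y = c: 1·y_labor + 2·y_steam = 18; 6·y_labor + 3·y_steam = 54.
→ y_labor = 6 and y_steam = 6.
Δz = y_labor·Δb = 6 × (1) = 6, so new z* = 414 + 6 = 420.

420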